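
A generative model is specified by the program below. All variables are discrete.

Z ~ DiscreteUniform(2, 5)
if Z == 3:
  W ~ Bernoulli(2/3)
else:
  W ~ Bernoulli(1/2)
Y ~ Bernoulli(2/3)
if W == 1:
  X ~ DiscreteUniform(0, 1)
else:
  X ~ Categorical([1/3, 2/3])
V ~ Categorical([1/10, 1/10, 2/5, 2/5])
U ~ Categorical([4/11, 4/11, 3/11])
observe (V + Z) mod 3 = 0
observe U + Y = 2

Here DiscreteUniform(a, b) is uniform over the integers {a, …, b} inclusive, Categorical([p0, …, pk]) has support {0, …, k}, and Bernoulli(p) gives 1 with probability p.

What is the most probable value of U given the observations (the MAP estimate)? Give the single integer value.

argmax_v P(U = v | obs) = 1

Enumerate traces; 40 have nonzero weight after conditioning:
  (Z=2, W=0, Y=0, X=0, V=1, U=2) weight 1/2640
  (Z=2, W=0, Y=0, X=1, V=1, U=2) weight 1/1320
  (Z=2, W=0, Y=1, X=0, V=1, U=1) weight 1/990
  (Z=2, W=0, Y=1, X=1, V=1, U=1) weight 1/495
  (Z=2, W=1, Y=0, X=0, V=1, U=2) weight 1/1760
  (Z=2, W=1, Y=0, X=1, V=1, U=2) weight 1/1760
  (Z=2, W=1, Y=1, X=0, V=1, U=1) weight 1/660
  (Z=2, W=1, Y=1, X=1, V=1, U=1) weight 1/660
  … 32 more
Group by U:
  weight(U=1) = 1/15
  weight(U=2) = 1/40
Total weight = 1/15 + 1/40 = 11/120
P(U=1 | obs) = 1/15 / 11/120 = 8/11
P(U=2 | obs) = 1/40 / 11/120 = 3/11
argmax = 1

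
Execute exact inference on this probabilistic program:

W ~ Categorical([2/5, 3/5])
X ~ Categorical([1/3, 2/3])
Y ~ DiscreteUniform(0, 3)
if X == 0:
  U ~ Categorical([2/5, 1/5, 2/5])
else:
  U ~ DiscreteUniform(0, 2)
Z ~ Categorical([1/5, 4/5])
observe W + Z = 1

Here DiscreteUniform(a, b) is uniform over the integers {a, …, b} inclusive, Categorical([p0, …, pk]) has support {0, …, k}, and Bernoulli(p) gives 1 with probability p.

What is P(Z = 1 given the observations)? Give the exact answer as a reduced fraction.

P(Z = 1 | obs) = 8/11

Enumerate traces; 48 have nonzero weight after conditioning:
  (W=0, X=0, Y=0, U=0, Z=1) weight 4/375
  (W=0, X=0, Y=0, U=1, Z=1) weight 2/375
  (W=0, X=0, Y=0, U=2, Z=1) weight 4/375
  (W=0, X=0, Y=1, U=0, Z=1) weight 4/375
  (W=0, X=0, Y=1, U=1, Z=1) weight 2/375
  (W=0, X=0, Y=1, U=2, Z=1) weight 4/375
  (W=0, X=0, Y=2, U=0, Z=1) weight 4/375
  (W=0, X=0, Y=2, U=1, Z=1) weight 2/375
  (W=1, X=0, Y=0, U=0, Z=0) weight 1/250
  … 39 more
Group by Z:
  weight(Z=0) = 3/25
  weight(Z=1) = 8/25
Total weight = 3/25 + 8/25 = 11/25
P(Z=0 | obs) = 3/25 / 11/25 = 3/11
P(Z=1 | obs) = 8/25 / 11/25 = 8/11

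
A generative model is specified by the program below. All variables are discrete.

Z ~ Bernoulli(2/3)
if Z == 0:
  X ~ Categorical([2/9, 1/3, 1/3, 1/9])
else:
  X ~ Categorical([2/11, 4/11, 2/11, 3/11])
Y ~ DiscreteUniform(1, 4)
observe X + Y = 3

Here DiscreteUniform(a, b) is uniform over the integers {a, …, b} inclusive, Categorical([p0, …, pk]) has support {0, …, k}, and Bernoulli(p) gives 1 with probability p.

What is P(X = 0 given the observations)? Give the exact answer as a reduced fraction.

Enumerate traces; 6 have nonzero weight after conditioning:
  (Z=0, X=0, Y=3) weight 1/54
  (Z=0, X=1, Y=2) weight 1/36
  (Z=0, X=2, Y=1) weight 1/36
  (Z=1, X=0, Y=3) weight 1/33
  (Z=1, X=1, Y=2) weight 2/33
  (Z=1, X=2, Y=1) weight 1/33
Group by X:
  weight(X=0) = 29/594
  weight(X=1) = 35/396
  weight(X=2) = 23/396
Total weight = 29/594 + 35/396 + 23/396 = 58/297
P(X=0 | obs) = 29/594 / 58/297 = 1/4
P(X=1 | obs) = 35/396 / 58/297 = 105/232
P(X=2 | obs) = 23/396 / 58/297 = 69/232

P(X = 0 | obs) = 1/4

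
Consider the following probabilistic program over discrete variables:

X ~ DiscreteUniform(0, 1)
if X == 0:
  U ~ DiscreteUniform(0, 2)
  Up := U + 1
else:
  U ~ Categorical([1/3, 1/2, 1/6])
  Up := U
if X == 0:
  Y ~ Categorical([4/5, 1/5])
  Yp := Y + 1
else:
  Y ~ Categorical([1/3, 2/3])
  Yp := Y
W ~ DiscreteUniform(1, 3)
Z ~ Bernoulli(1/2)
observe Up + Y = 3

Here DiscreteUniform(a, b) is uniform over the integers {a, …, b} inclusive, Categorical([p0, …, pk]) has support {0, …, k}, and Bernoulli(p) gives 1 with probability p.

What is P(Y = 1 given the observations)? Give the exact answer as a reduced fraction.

Enumerate traces; 18 have nonzero weight after conditioning:
  (X=0, U=1, Y=1, W=1, Z=0) weight 1/180
  (X=0, U=1, Y=1, W=1, Z=1) weight 1/180
  (X=0, U=1, Y=1, W=2, Z=0) weight 1/180
  (X=0, U=1, Y=1, W=2, Z=1) weight 1/180
  (X=0, U=1, Y=1, W=3, Z=0) weight 1/180
  (X=0, U=1, Y=1, W=3, Z=1) weight 1/180
  (X=0, U=2, Y=0, W=1, Z=0) weight 1/45
  (X=0, U=2, Y=0, W=1, Z=1) weight 1/45
  … 10 more
Group by Y:
  weight(Y=0) = 2/15
  weight(Y=1) = 4/45
Total weight = 2/15 + 4/45 = 2/9
P(Y=0 | obs) = 2/15 / 2/9 = 3/5
P(Y=1 | obs) = 4/45 / 2/9 = 2/5

P(Y = 1 | obs) = 2/5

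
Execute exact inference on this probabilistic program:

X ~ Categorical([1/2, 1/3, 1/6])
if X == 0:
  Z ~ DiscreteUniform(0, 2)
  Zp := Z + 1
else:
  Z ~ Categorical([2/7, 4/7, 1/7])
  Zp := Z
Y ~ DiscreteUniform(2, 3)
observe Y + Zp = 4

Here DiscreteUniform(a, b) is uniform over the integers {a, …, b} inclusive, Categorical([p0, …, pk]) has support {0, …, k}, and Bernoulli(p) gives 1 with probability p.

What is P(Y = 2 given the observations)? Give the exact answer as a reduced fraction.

P(Y = 2 | obs) = 10/29

Enumerate traces; 6 have nonzero weight after conditioning:
  (X=0, Z=0, Y=3) weight 1/12
  (X=0, Z=1, Y=2) weight 1/12
  (X=1, Z=1, Y=3) weight 2/21
  (X=1, Z=2, Y=2) weight 1/42
  (X=2, Z=1, Y=3) weight 1/21
  (X=2, Z=2, Y=2) weight 1/84
Group by Y:
  weight(Y=2) = 5/42
  weight(Y=3) = 19/84
Total weight = 5/42 + 19/84 = 29/84
P(Y=2 | obs) = 5/42 / 29/84 = 10/29
P(Y=3 | obs) = 19/84 / 29/84 = 19/29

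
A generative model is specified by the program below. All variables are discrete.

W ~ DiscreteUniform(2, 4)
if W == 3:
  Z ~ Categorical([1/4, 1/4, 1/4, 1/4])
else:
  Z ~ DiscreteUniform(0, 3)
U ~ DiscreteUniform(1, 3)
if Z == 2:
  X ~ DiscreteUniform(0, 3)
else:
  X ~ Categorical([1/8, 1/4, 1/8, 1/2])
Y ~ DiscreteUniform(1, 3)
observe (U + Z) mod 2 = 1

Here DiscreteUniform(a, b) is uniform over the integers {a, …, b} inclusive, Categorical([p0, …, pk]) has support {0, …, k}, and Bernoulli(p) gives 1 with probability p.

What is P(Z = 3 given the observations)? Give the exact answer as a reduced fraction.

Enumerate traces; 216 have nonzero weight after conditioning:
  (W=2, Z=0, U=1, X=0, Y=1) weight 1/864
  (W=2, Z=0, U=1, X=0, Y=2) weight 1/864
  (W=2, Z=0, U=1, X=0, Y=3) weight 1/864
  (W=2, Z=0, U=1, X=1, Y=1) weight 1/432
  (W=2, Z=0, U=1, X=1, Y=2) weight 1/432
  (W=2, Z=0, U=1, X=1, Y=3) weight 1/432
  (W=2, Z=0, U=1, X=2, Y=1) weight 1/864
  (W=2, Z=0, U=1, X=2, Y=2) weight 1/864
  (W=2, Z=1, U=2, X=0, Y=1) weight 1/864
  (W=2, Z=2, U=1, X=0, Y=1) weight 1/432
  … 206 more
Group by Z:
  weight(Z=0) = 1/6
  weight(Z=1) = 1/12
  weight(Z=2) = 1/6
  weight(Z=3) = 1/12
Total weight = 1/6 + 1/12 + 1/6 + 1/12 = 1/2
P(Z=0 | obs) = 1/6 / 1/2 = 1/3
P(Z=1 | obs) = 1/12 / 1/2 = 1/6
P(Z=2 | obs) = 1/6 / 1/2 = 1/3
P(Z=3 | obs) = 1/12 / 1/2 = 1/6

P(Z = 3 | obs) = 1/6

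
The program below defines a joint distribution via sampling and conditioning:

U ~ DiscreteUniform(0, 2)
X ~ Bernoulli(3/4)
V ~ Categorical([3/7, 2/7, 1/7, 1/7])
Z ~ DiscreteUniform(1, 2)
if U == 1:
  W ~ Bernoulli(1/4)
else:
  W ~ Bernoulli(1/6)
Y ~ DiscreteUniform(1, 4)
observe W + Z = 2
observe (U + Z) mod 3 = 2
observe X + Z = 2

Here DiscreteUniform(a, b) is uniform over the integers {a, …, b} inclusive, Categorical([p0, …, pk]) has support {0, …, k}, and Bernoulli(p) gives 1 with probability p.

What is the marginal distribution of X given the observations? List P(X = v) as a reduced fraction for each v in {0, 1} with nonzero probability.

P(X=0) = 10/19, P(X=1) = 9/19

Enumerate traces; 32 have nonzero weight after conditioning:
  (U=0, X=0, V=0, Z=2, W=0, Y=1) weight 5/1344
  (U=0, X=0, V=0, Z=2, W=0, Y=2) weight 5/1344
  (U=0, X=0, V=0, Z=2, W=0, Y=3) weight 5/1344
  (U=0, X=0, V=0, Z=2, W=0, Y=4) weight 5/1344
  (U=0, X=0, V=1, Z=2, W=0, Y=1) weight 5/2016
  (U=0, X=0, V=1, Z=2, W=0, Y=2) weight 5/2016
  (U=0, X=0, V=1, Z=2, W=0, Y=3) weight 5/2016
  (U=0, X=0, V=1, Z=2, W=0, Y=4) weight 5/2016
  (U=1, X=1, V=0, Z=1, W=1, Y=1) weight 3/896
  … 23 more
Group by X:
  weight(X=0) = 5/144
  weight(X=1) = 1/32
Total weight = 5/144 + 1/32 = 19/288
P(X=0 | obs) = 5/144 / 19/288 = 10/19
P(X=1 | obs) = 1/32 / 19/288 = 9/19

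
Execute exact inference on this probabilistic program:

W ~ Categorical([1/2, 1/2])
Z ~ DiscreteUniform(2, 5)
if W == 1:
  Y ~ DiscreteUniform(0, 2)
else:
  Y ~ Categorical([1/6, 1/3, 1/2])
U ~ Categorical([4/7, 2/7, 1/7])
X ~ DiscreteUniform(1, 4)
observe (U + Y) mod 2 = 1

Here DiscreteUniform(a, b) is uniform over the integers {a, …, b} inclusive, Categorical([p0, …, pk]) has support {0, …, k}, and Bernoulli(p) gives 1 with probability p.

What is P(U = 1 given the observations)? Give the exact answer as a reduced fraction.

P(U = 1 | obs) = 4/9

Enumerate traces; 128 have nonzero weight after conditioning:
  (W=0, Z=2, Y=0, U=1, X=1) weight 1/672
  (W=0, Z=2, Y=0, U=1, X=2) weight 1/672
  (W=0, Z=2, Y=0, U=1, X=3) weight 1/672
  (W=0, Z=2, Y=0, U=1, X=4) weight 1/672
  (W=0, Z=2, Y=1, U=0, X=1) weight 1/168
  (W=0, Z=2, Y=1, U=0, X=2) weight 1/168
  (W=0, Z=2, Y=1, U=0, X=3) weight 1/168
  (W=0, Z=2, Y=1, U=0, X=4) weight 1/168
  (W=0, Z=2, Y=1, U=2, X=1) weight 1/672
  … 119 more
Group by U:
  weight(U=0) = 4/21
  weight(U=1) = 4/21
  weight(U=2) = 1/21
Total weight = 4/21 + 4/21 + 1/21 = 3/7
P(U=0 | obs) = 4/21 / 3/7 = 4/9
P(U=1 | obs) = 4/21 / 3/7 = 4/9
P(U=2 | obs) = 1/21 / 3/7 = 1/9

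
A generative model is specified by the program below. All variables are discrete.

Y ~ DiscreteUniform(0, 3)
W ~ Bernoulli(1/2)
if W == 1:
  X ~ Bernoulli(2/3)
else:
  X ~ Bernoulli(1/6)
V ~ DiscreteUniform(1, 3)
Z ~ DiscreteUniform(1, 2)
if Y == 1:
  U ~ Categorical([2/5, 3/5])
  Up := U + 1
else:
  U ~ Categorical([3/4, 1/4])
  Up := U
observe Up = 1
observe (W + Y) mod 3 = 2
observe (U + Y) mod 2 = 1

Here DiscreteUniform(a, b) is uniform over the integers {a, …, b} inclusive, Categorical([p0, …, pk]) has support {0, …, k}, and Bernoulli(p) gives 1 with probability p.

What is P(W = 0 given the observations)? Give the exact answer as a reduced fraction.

Enumerate traces; 24 have nonzero weight after conditioning:
  (Y=1, W=1, X=0, V=1, Z=1, U=0) weight 1/360
  (Y=1, W=1, X=0, V=1, Z=2, U=0) weight 1/360
  (Y=1, W=1, X=0, V=2, Z=1, U=0) weight 1/360
  (Y=1, W=1, X=0, V=2, Z=2, U=0) weight 1/360
  (Y=1, W=1, X=0, V=3, Z=1, U=0) weight 1/360
  (Y=1, W=1, X=0, V=3, Z=2, U=0) weight 1/360
  (Y=1, W=1, X=1, V=1, Z=1, U=0) weight 1/180
  (Y=1, W=1, X=1, V=1, Z=2, U=0) weight 1/180
  (Y=2, W=0, X=0, V=1, Z=1, U=1) weight 5/1152
  … 15 more
Group by W:
  weight(W=0) = 1/32
  weight(W=1) = 1/20
Total weight = 1/32 + 1/20 = 13/160
P(W=0 | obs) = 1/32 / 13/160 = 5/13
P(W=1 | obs) = 1/20 / 13/160 = 8/13

P(W = 0 | obs) = 5/13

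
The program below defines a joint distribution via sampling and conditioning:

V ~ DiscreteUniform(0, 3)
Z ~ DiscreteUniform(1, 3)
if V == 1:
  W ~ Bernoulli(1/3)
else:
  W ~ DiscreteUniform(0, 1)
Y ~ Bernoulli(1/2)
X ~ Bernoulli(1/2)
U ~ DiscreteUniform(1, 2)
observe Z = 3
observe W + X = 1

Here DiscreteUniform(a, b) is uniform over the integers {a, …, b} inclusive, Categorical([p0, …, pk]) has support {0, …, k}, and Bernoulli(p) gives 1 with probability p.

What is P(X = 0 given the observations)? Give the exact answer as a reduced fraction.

Enumerate traces; 32 have nonzero weight after conditioning:
  (V=0, Z=3, W=0, Y=0, X=1, U=1) weight 1/192
  (V=0, Z=3, W=0, Y=0, X=1, U=2) weight 1/192
  (V=0, Z=3, W=0, Y=1, X=1, U=1) weight 1/192
  (V=0, Z=3, W=0, Y=1, X=1, U=2) weight 1/192
  (V=0, Z=3, W=1, Y=0, X=0, U=1) weight 1/192
  (V=0, Z=3, W=1, Y=0, X=0, U=2) weight 1/192
  (V=0, Z=3, W=1, Y=1, X=0, U=1) weight 1/192
  (V=0, Z=3, W=1, Y=1, X=0, U=2) weight 1/192
  … 24 more
Group by X:
  weight(X=0) = 11/144
  weight(X=1) = 13/144
Total weight = 11/144 + 13/144 = 1/6
P(X=0 | obs) = 11/144 / 1/6 = 11/24
P(X=1 | obs) = 13/144 / 1/6 = 13/24

P(X = 0 | obs) = 11/24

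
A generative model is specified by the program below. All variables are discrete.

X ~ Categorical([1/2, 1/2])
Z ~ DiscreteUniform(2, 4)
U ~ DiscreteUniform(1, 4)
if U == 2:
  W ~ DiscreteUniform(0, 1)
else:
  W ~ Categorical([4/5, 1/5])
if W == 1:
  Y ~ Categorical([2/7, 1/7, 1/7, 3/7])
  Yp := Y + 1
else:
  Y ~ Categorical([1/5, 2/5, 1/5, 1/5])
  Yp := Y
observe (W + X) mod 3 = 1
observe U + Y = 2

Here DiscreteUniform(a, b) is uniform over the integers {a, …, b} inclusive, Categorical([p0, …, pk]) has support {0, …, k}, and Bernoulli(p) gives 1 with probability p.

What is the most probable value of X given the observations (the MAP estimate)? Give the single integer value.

Enumerate traces; 12 have nonzero weight after conditioning:
  (X=0, Z=2, U=1, W=1, Y=1) weight 1/840
  (X=0, Z=2, U=2, W=1, Y=0) weight 1/168
  (X=0, Z=3, U=1, W=1, Y=1) weight 1/840
  (X=0, Z=3, U=2, W=1, Y=0) weight 1/168
  (X=0, Z=4, U=1, W=1, Y=1) weight 1/840
  (X=0, Z=4, U=2, W=1, Y=0) weight 1/168
  (X=1, Z=2, U=1, W=0, Y=1) weight 1/75
  (X=1, Z=2, U=2, W=0, Y=0) weight 1/240
  … 4 more
Group by X:
  weight(X=0) = 3/140
  weight(X=1) = 21/400
Total weight = 3/140 + 21/400 = 207/2800
P(X=0 | obs) = 3/140 / 207/2800 = 20/69
P(X=1 | obs) = 21/400 / 207/2800 = 49/69
argmax = 1

argmax_v P(X = v | obs) = 1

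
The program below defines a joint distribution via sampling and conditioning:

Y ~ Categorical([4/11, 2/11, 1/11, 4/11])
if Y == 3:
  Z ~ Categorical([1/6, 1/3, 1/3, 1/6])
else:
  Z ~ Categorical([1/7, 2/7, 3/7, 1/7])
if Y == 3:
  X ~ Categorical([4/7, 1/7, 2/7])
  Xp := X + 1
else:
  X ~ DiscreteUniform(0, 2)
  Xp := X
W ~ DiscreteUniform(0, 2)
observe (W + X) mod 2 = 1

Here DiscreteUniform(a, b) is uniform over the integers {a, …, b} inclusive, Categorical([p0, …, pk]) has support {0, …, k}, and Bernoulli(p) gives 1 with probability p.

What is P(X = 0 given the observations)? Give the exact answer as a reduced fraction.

P(X = 0 | obs) = 97/292

Enumerate traces; 64 have nonzero weight after conditioning:
  (Y=0, Z=0, X=0, W=1) weight 4/693
  (Y=0, Z=0, X=1, W=0) weight 4/693
  (Y=0, Z=0, X=1, W=2) weight 4/693
  (Y=0, Z=0, X=2, W=1) weight 4/693
  (Y=0, Z=1, X=0, W=1) weight 8/693
  (Y=0, Z=1, X=1, W=0) weight 8/693
  (Y=0, Z=1, X=1, W=2) weight 8/693
  (Y=0, Z=1, X=2, W=1) weight 8/693
  … 56 more
Group by X:
  weight(X=0) = 97/693
  weight(X=1) = 122/693
  weight(X=2) = 73/693
Total weight = 97/693 + 122/693 + 73/693 = 292/693
P(X=0 | obs) = 97/693 / 292/693 = 97/292
P(X=1 | obs) = 122/693 / 292/693 = 61/146
P(X=2 | obs) = 73/693 / 292/693 = 1/4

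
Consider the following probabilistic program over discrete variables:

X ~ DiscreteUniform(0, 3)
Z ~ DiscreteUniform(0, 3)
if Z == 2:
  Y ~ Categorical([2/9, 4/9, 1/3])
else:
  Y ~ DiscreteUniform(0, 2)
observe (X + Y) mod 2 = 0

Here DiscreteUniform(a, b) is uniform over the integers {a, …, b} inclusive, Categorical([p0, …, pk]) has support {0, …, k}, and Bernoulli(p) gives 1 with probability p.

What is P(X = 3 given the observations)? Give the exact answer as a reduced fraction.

Enumerate traces; 24 have nonzero weight after conditioning:
  (X=0, Z=0, Y=0) weight 1/48
  (X=0, Z=0, Y=2) weight 1/48
  (X=0, Z=1, Y=0) weight 1/48
  (X=0, Z=1, Y=2) weight 1/48
  (X=0, Z=2, Y=0) weight 1/72
  (X=0, Z=2, Y=2) weight 1/48
  (X=0, Z=3, Y=0) weight 1/48
  (X=0, Z=3, Y=2) weight 1/48
  (X=1, Z=0, Y=1) weight 1/48
  (X=2, Z=0, Y=0) weight 1/48
  … 14 more
Group by X:
  weight(X=0) = 23/144
  weight(X=1) = 13/144
  weight(X=2) = 23/144
  weight(X=3) = 13/144
Total weight = 23/144 + 13/144 + 23/144 + 13/144 = 1/2
P(X=0 | obs) = 23/144 / 1/2 = 23/72
P(X=1 | obs) = 13/144 / 1/2 = 13/72
P(X=2 | obs) = 23/144 / 1/2 = 23/72
P(X=3 | obs) = 13/144 / 1/2 = 13/72

P(X = 3 | obs) = 13/72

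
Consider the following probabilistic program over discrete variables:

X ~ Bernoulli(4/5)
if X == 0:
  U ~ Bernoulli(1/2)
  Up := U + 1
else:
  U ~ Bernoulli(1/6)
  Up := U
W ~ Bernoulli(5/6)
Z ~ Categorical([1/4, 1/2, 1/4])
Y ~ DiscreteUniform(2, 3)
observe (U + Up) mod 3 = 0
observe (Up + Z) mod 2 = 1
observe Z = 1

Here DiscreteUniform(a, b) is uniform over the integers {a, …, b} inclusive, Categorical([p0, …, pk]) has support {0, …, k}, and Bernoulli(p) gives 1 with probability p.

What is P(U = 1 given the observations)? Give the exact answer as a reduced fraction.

P(U = 1 | obs) = 3/23

Enumerate traces; 8 have nonzero weight after conditioning:
  (X=0, U=1, W=0, Z=1, Y=2) weight 1/240
  (X=0, U=1, W=0, Z=1, Y=3) weight 1/240
  (X=0, U=1, W=1, Z=1, Y=2) weight 1/48
  (X=0, U=1, W=1, Z=1, Y=3) weight 1/48
  (X=1, U=0, W=0, Z=1, Y=2) weight 1/36
  (X=1, U=0, W=0, Z=1, Y=3) weight 1/36
  (X=1, U=0, W=1, Z=1, Y=2) weight 5/36
  (X=1, U=0, W=1, Z=1, Y=3) weight 5/36
Group by U:
  weight(U=0) = 1/3
  weight(U=1) = 1/20
Total weight = 1/3 + 1/20 = 23/60
P(U=0 | obs) = 1/3 / 23/60 = 20/23
P(U=1 | obs) = 1/20 / 23/60 = 3/23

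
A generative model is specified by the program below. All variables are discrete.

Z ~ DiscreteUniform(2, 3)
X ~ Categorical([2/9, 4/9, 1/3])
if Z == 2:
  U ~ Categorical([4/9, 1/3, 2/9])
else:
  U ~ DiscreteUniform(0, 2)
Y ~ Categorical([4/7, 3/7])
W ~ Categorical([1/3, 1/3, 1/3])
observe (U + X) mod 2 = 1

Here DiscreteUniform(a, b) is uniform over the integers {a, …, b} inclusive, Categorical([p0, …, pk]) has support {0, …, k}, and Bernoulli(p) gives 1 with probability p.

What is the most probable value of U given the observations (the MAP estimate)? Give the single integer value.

argmax_v P(U = v | obs) = 1

Enumerate traces; 48 have nonzero weight after conditioning:
  (Z=2, X=0, U=1, Y=0, W=0) weight 4/567
  (Z=2, X=0, U=1, Y=0, W=1) weight 4/567
  (Z=2, X=0, U=1, Y=0, W=2) weight 4/567
  (Z=2, X=0, U=1, Y=1, W=0) weight 1/189
  (Z=2, X=0, U=1, Y=1, W=1) weight 1/189
  (Z=2, X=0, U=1, Y=1, W=2) weight 1/189
  (Z=2, X=1, U=0, Y=0, W=0) weight 32/1701
  (Z=2, X=1, U=0, Y=0, W=1) weight 32/1701
  (Z=2, X=1, U=2, Y=0, W=0) weight 16/1701
  … 39 more
Group by U:
  weight(U=0) = 14/81
  weight(U=1) = 5/27
  weight(U=2) = 10/81
Total weight = 14/81 + 5/27 + 10/81 = 13/27
P(U=0 | obs) = 14/81 / 13/27 = 14/39
P(U=1 | obs) = 5/27 / 13/27 = 5/13
P(U=2 | obs) = 10/81 / 13/27 = 10/39
argmax = 1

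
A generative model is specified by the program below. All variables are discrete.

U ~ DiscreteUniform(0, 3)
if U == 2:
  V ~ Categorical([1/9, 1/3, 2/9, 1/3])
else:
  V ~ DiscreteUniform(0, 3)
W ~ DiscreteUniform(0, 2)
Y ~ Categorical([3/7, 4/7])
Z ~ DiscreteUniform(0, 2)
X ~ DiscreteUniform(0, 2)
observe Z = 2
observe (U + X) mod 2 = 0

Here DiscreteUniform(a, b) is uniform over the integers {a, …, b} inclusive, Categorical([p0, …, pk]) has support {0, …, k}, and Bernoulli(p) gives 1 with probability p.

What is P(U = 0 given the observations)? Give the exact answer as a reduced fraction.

P(U = 0 | obs) = 1/3

Enumerate traces; 144 have nonzero weight after conditioning:
  (U=0, V=0, W=0, Y=0, Z=2, X=0) weight 1/1008
  (U=0, V=0, W=0, Y=0, Z=2, X=2) weight 1/1008
  (U=0, V=0, W=0, Y=1, Z=2, X=0) weight 1/756
  (U=0, V=0, W=0, Y=1, Z=2, X=2) weight 1/756
  (U=0, V=0, W=1, Y=0, Z=2, X=0) weight 1/1008
  (U=0, V=0, W=1, Y=0, Z=2, X=2) weight 1/1008
  (U=0, V=0, W=1, Y=1, Z=2, X=0) weight 1/756
  (U=0, V=0, W=1, Y=1, Z=2, X=2) weight 1/756
  (U=1, V=0, W=0, Y=0, Z=2, X=1) weight 1/1008
  (U=2, V=0, W=0, Y=0, Z=2, X=0) weight 1/2268
  … 134 more
Group by U:
  weight(U=0) = 1/18
  weight(U=1) = 1/36
  weight(U=2) = 1/18
  weight(U=3) = 1/36
Total weight = 1/18 + 1/36 + 1/18 + 1/36 = 1/6
P(U=0 | obs) = 1/18 / 1/6 = 1/3
P(U=1 | obs) = 1/36 / 1/6 = 1/6
P(U=2 | obs) = 1/18 / 1/6 = 1/3
P(U=3 | obs) = 1/36 / 1/6 = 1/6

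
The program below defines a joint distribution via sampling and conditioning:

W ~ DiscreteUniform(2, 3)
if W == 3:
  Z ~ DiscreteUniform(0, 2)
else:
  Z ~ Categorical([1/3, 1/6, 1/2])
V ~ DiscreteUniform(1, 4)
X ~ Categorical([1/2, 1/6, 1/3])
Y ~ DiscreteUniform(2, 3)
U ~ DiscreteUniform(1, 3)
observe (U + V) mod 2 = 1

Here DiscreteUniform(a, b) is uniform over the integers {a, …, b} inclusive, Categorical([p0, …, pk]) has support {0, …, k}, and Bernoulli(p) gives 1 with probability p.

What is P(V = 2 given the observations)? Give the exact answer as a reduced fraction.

P(V = 2 | obs) = 1/3

Enumerate traces; 216 have nonzero weight after conditioning:
  (W=2, Z=0, V=1, X=0, Y=2, U=2) weight 1/288
  (W=2, Z=0, V=1, X=0, Y=3, U=2) weight 1/288
  (W=2, Z=0, V=1, X=1, Y=2, U=2) weight 1/864
  (W=2, Z=0, V=1, X=1, Y=3, U=2) weight 1/864
  (W=2, Z=0, V=1, X=2, Y=2, U=2) weight 1/432
  (W=2, Z=0, V=1, X=2, Y=3, U=2) weight 1/432
  (W=2, Z=0, V=2, X=0, Y=2, U=1) weight 1/288
  (W=2, Z=0, V=2, X=0, Y=2, U=3) weight 1/288
  (W=2, Z=0, V=3, X=0, Y=2, U=2) weight 1/288
  (W=2, Z=0, V=4, X=0, Y=2, U=1) weight 1/288
  … 206 more
Group by V:
  weight(V=1) = 1/12
  weight(V=2) = 1/6
  weight(V=3) = 1/12
  weight(V=4) = 1/6
Total weight = 1/12 + 1/6 + 1/12 + 1/6 = 1/2
P(V=1 | obs) = 1/12 / 1/2 = 1/6
P(V=2 | obs) = 1/6 / 1/2 = 1/3
P(V=3 | obs) = 1/12 / 1/2 = 1/6
P(V=4 | obs) = 1/6 / 1/2 = 1/3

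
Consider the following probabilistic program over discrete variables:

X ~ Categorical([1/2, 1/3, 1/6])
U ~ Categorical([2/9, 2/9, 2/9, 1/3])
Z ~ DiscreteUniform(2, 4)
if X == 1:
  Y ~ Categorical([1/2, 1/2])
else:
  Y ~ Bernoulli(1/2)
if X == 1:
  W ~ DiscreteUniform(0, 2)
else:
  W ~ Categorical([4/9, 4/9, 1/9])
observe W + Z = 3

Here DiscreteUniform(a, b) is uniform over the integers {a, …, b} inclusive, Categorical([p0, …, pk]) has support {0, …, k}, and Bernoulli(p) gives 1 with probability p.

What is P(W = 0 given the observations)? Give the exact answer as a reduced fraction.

Enumerate traces; 48 have nonzero weight after conditioning:
  (X=0, U=0, Z=2, Y=0, W=1) weight 2/243
  (X=0, U=0, Z=2, Y=1, W=1) weight 2/243
  (X=0, U=0, Z=3, Y=0, W=0) weight 2/243
  (X=0, U=0, Z=3, Y=1, W=0) weight 2/243
  (X=0, U=1, Z=2, Y=0, W=1) weight 2/243
  (X=0, U=1, Z=2, Y=1, W=1) weight 2/243
  (X=0, U=1, Z=3, Y=0, W=0) weight 2/243
  (X=0, U=1, Z=3, Y=1, W=0) weight 2/243
  … 40 more
Group by W:
  weight(W=0) = 11/81
  weight(W=1) = 11/81
Total weight = 11/81 + 11/81 = 22/81
P(W=0 | obs) = 11/81 / 22/81 = 1/2
P(W=1 | obs) = 11/81 / 22/81 = 1/2

P(W = 0 | obs) = 1/2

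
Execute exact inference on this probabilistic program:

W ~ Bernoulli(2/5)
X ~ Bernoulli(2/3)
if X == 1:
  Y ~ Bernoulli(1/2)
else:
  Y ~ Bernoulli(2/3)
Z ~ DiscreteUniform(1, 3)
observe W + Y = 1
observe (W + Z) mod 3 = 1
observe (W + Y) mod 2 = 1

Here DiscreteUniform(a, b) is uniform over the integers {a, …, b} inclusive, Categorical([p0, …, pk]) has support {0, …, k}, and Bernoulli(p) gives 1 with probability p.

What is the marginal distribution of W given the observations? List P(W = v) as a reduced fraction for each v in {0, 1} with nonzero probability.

Enumerate traces; 4 have nonzero weight after conditioning:
  (W=0, X=0, Y=1, Z=1) weight 2/45
  (W=0, X=1, Y=1, Z=1) weight 1/15
  (W=1, X=0, Y=0, Z=3) weight 2/135
  (W=1, X=1, Y=0, Z=3) weight 2/45
Group by W:
  weight(W=0) = 1/9
  weight(W=1) = 8/135
Total weight = 1/9 + 8/135 = 23/135
P(W=0 | obs) = 1/9 / 23/135 = 15/23
P(W=1 | obs) = 8/135 / 23/135 = 8/23

P(W=0) = 15/23, P(W=1) = 8/23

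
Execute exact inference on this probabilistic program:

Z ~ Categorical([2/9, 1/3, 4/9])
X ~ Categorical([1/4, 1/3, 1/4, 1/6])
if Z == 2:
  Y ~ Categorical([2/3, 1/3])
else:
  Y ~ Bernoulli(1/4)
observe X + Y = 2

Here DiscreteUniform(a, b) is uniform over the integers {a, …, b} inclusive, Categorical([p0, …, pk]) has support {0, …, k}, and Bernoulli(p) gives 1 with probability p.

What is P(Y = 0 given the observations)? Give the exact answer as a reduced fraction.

Enumerate traces; 6 have nonzero weight after conditioning:
  (Z=0, X=1, Y=1) weight 1/54
  (Z=0, X=2, Y=0) weight 1/24
  (Z=1, X=1, Y=1) weight 1/36
  (Z=1, X=2, Y=0) weight 1/16
  (Z=2, X=1, Y=1) weight 4/81
  (Z=2, X=2, Y=0) weight 2/27
Group by Y:
  weight(Y=0) = 77/432
  weight(Y=1) = 31/324
Total weight = 77/432 + 31/324 = 355/1296
P(Y=0 | obs) = 77/432 / 355/1296 = 231/355
P(Y=1 | obs) = 31/324 / 355/1296 = 124/355

P(Y = 0 | obs) = 231/355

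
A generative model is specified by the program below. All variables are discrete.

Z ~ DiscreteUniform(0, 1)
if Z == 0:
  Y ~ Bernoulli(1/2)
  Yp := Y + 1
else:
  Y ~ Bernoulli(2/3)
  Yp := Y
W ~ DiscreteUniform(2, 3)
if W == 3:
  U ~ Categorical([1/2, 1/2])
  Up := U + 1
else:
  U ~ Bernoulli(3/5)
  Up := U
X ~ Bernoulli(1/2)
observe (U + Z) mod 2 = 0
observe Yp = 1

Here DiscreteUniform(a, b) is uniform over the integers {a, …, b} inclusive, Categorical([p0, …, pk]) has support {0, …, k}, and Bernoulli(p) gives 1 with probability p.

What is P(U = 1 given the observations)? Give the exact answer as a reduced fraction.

P(U = 1 | obs) = 44/71

Enumerate traces; 8 have nonzero weight after conditioning:
  (Z=0, Y=0, W=2, U=0, X=0) weight 1/40
  (Z=0, Y=0, W=2, U=0, X=1) weight 1/40
  (Z=0, Y=0, W=3, U=0, X=0) weight 1/32
  (Z=0, Y=0, W=3, U=0, X=1) weight 1/32
  (Z=1, Y=1, W=2, U=1, X=0) weight 1/20
  (Z=1, Y=1, W=2, U=1, X=1) weight 1/20
  (Z=1, Y=1, W=3, U=1, X=0) weight 1/24
  (Z=1, Y=1, W=3, U=1, X=1) weight 1/24
Group by U:
  weight(U=0) = 9/80
  weight(U=1) = 11/60
Total weight = 9/80 + 11/60 = 71/240
P(U=0 | obs) = 9/80 / 71/240 = 27/71
P(U=1 | obs) = 11/60 / 71/240 = 44/71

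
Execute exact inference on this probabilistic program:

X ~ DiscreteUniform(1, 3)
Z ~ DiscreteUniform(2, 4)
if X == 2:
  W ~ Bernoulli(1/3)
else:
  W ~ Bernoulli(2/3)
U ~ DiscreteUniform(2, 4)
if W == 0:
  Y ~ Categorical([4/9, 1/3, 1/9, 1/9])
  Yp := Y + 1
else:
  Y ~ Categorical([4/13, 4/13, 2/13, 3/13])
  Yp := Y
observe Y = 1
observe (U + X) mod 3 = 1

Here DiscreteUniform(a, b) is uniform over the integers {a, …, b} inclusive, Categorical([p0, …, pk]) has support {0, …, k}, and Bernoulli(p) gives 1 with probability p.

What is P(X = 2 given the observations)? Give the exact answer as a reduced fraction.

P(X = 2 | obs) = 19/56

Enumerate traces; 18 have nonzero weight after conditioning:
  (X=1, Z=2, W=0, U=3, Y=1) weight 1/243
  (X=1, Z=2, W=1, U=3, Y=1) weight 8/1053
  (X=1, Z=3, W=0, U=3, Y=1) weight 1/243
  (X=1, Z=3, W=1, U=3, Y=1) weight 8/1053
  (X=1, Z=4, W=0, U=3, Y=1) weight 1/243
  (X=1, Z=4, W=1, U=3, Y=1) weight 8/1053
  (X=2, Z=2, W=0, U=2, Y=1) weight 2/243
  (X=2, Z=2, W=1, U=2, Y=1) weight 4/1053
  (X=3, Z=2, W=0, U=4, Y=1) weight 1/243
  … 9 more
Group by X:
  weight(X=1) = 37/1053
  weight(X=2) = 38/1053
  weight(X=3) = 37/1053
Total weight = 37/1053 + 38/1053 + 37/1053 = 112/1053
P(X=1 | obs) = 37/1053 / 112/1053 = 37/112
P(X=2 | obs) = 38/1053 / 112/1053 = 19/56
P(X=3 | obs) = 37/1053 / 112/1053 = 37/112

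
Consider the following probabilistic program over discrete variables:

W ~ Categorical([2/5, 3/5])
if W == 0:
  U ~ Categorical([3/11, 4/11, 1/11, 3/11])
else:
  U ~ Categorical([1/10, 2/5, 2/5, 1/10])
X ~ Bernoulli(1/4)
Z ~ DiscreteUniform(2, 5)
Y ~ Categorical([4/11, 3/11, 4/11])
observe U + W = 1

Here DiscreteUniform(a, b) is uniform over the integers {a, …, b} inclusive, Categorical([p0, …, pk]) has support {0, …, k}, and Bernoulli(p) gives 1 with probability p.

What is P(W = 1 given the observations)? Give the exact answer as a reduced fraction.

Enumerate traces; 48 have nonzero weight after conditioning:
  (W=0, U=1, X=0, Z=2, Y=0) weight 6/605
  (W=0, U=1, X=0, Z=2, Y=1) weight 9/1210
  (W=0, U=1, X=0, Z=2, Y=2) weight 6/605
  (W=0, U=1, X=0, Z=3, Y=0) weight 6/605
  (W=0, U=1, X=0, Z=3, Y=1) weight 9/1210
  (W=0, U=1, X=0, Z=3, Y=2) weight 6/605
  (W=0, U=1, X=0, Z=4, Y=0) weight 6/605
  (W=0, U=1, X=0, Z=4, Y=1) weight 9/1210
  (W=1, U=0, X=0, Z=2, Y=0) weight 9/2200
  … 39 more
Group by W:
  weight(W=0) = 8/55
  weight(W=1) = 3/50
Total weight = 8/55 + 3/50 = 113/550
P(W=0 | obs) = 8/55 / 113/550 = 80/113
P(W=1 | obs) = 3/50 / 113/550 = 33/113

P(W = 1 | obs) = 33/113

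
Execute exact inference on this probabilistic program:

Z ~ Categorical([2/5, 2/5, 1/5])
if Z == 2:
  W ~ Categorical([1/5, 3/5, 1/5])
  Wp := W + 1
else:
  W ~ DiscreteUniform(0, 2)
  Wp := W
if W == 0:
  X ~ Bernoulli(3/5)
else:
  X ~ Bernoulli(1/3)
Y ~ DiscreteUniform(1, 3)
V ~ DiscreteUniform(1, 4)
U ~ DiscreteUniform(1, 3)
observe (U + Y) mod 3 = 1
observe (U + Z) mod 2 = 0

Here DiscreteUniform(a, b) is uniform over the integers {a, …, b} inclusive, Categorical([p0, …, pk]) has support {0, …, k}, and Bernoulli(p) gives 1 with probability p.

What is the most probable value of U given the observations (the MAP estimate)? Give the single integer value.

Enumerate traces; 96 have nonzero weight after conditioning:
  (Z=0, W=0, X=0, Y=2, V=1, U=2) weight 1/675
  (Z=0, W=0, X=0, Y=2, V=2, U=2) weight 1/675
  (Z=0, W=0, X=0, Y=2, V=3, U=2) weight 1/675
  (Z=0, W=0, X=0, Y=2, V=4, U=2) weight 1/675
  (Z=0, W=0, X=1, Y=2, V=1, U=2) weight 1/450
  (Z=0, W=0, X=1, Y=2, V=2, U=2) weight 1/450
  (Z=0, W=0, X=1, Y=2, V=3, U=2) weight 1/450
  (Z=0, W=0, X=1, Y=2, V=4, U=2) weight 1/450
  (Z=1, W=0, X=0, Y=1, V=1, U=3) weight 1/675
  (Z=1, W=0, X=0, Y=3, V=1, U=1) weight 1/675
  … 86 more
Group by U:
  weight(U=1) = 2/45
  weight(U=2) = 1/15
  weight(U=3) = 2/45
Total weight = 2/45 + 1/15 + 2/45 = 7/45
P(U=1 | obs) = 2/45 / 7/45 = 2/7
P(U=2 | obs) = 1/15 / 7/45 = 3/7
P(U=3 | obs) = 2/45 / 7/45 = 2/7
argmax = 2

argmax_v P(U = v | obs) = 2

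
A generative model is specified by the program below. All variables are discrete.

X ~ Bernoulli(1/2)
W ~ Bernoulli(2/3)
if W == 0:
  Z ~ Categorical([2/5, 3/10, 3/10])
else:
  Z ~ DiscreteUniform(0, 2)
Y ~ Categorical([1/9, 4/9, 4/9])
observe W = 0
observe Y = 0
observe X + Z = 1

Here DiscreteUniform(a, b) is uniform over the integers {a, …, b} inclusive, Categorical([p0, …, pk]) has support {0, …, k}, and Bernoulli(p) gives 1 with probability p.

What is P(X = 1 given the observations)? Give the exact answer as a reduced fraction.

P(X = 1 | obs) = 4/7

Enumerate traces; 2 have nonzero weight after conditioning:
  (X=0, W=0, Z=1, Y=0) weight 1/180
  (X=1, W=0, Z=0, Y=0) weight 1/135
Group by X:
  weight(X=0) = 1/180
  weight(X=1) = 1/135
Total weight = 1/180 + 1/135 = 7/540
P(X=0 | obs) = 1/180 / 7/540 = 3/7
P(X=1 | obs) = 1/135 / 7/540 = 4/7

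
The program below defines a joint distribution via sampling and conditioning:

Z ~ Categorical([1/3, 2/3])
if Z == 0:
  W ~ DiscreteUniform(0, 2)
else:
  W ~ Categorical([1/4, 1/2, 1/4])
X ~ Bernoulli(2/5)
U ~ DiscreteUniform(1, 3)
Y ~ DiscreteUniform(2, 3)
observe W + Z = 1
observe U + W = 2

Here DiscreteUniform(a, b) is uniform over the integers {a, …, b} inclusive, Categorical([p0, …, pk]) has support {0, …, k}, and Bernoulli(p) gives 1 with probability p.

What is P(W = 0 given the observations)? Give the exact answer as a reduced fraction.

Enumerate traces; 8 have nonzero weight after conditioning:
  (Z=0, W=1, X=0, U=1, Y=2) weight 1/90
  (Z=0, W=1, X=0, U=1, Y=3) weight 1/90
  (Z=0, W=1, X=1, U=1, Y=2) weight 1/135
  (Z=0, W=1, X=1, U=1, Y=3) weight 1/135
  (Z=1, W=0, X=0, U=2, Y=2) weight 1/60
  (Z=1, W=0, X=0, U=2, Y=3) weight 1/60
  (Z=1, W=0, X=1, U=2, Y=2) weight 1/90
  (Z=1, W=0, X=1, U=2, Y=3) weight 1/90
Group by W:
  weight(W=0) = 1/18
  weight(W=1) = 1/27
Total weight = 1/18 + 1/27 = 5/54
P(W=0 | obs) = 1/18 / 5/54 = 3/5
P(W=1 | obs) = 1/27 / 5/54 = 2/5

P(W = 0 | obs) = 3/5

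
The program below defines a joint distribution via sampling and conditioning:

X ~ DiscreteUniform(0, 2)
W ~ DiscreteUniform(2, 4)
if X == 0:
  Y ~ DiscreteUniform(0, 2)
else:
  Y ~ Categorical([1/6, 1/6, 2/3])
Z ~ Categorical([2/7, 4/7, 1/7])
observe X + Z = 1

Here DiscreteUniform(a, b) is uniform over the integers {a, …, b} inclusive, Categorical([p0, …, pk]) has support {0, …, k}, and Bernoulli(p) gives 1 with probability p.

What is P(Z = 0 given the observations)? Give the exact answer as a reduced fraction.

P(Z = 0 | obs) = 1/3

Enumerate traces; 18 have nonzero weight after conditioning:
  (X=0, W=2, Y=0, Z=1) weight 4/189
  (X=0, W=2, Y=1, Z=1) weight 4/189
  (X=0, W=2, Y=2, Z=1) weight 4/189
  (X=0, W=3, Y=0, Z=1) weight 4/189
  (X=0, W=3, Y=1, Z=1) weight 4/189
  (X=0, W=3, Y=2, Z=1) weight 4/189
  (X=0, W=4, Y=0, Z=1) weight 4/189
  (X=0, W=4, Y=1, Z=1) weight 4/189
  (X=1, W=2, Y=0, Z=0) weight 1/189
  … 9 more
Group by Z:
  weight(Z=0) = 2/21
  weight(Z=1) = 4/21
Total weight = 2/21 + 4/21 = 2/7
P(Z=0 | obs) = 2/21 / 2/7 = 1/3
P(Z=1 | obs) = 4/21 / 2/7 = 2/3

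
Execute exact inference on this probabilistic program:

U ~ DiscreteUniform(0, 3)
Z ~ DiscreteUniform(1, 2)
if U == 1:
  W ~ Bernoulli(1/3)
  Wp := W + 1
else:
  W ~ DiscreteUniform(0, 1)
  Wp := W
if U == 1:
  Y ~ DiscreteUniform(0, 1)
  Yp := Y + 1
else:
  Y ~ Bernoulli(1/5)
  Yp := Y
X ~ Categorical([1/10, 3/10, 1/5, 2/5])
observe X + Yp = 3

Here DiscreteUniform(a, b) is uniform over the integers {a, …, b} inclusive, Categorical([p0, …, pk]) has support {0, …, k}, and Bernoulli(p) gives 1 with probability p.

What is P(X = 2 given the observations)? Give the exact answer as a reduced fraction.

Enumerate traces; 32 have nonzero weight after conditioning:
  (U=0, Z=1, W=0, Y=0, X=3) weight 1/50
  (U=0, Z=1, W=0, Y=1, X=2) weight 1/400
  (U=0, Z=1, W=1, Y=0, X=3) weight 1/50
  (U=0, Z=1, W=1, Y=1, X=2) weight 1/400
  (U=0, Z=2, W=0, Y=0, X=3) weight 1/50
  (U=0, Z=2, W=0, Y=1, X=2) weight 1/400
  (U=0, Z=2, W=1, Y=0, X=3) weight 1/50
  (U=0, Z=2, W=1, Y=1, X=2) weight 1/400
  (U=1, Z=1, W=0, Y=1, X=1) weight 1/80
  … 23 more
Group by X:
  weight(X=1) = 3/80
  weight(X=2) = 11/200
  weight(X=3) = 6/25
Total weight = 3/80 + 11/200 + 6/25 = 133/400
P(X=1 | obs) = 3/80 / 133/400 = 15/133
P(X=2 | obs) = 11/200 / 133/400 = 22/133
P(X=3 | obs) = 6/25 / 133/400 = 96/133

P(X = 2 | obs) = 22/133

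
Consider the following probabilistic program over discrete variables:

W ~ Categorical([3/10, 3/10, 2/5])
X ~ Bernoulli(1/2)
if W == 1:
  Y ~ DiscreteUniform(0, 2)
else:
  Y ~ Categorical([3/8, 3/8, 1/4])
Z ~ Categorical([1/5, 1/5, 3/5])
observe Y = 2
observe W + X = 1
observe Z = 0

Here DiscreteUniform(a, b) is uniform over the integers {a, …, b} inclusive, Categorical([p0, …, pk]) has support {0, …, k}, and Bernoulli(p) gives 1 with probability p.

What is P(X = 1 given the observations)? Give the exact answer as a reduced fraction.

P(X = 1 | obs) = 3/7

Enumerate traces; 2 have nonzero weight after conditioning:
  (W=0, X=1, Y=2, Z=0) weight 3/400
  (W=1, X=0, Y=2, Z=0) weight 1/100
Group by X:
  weight(X=0) = 1/100
  weight(X=1) = 3/400
Total weight = 1/100 + 3/400 = 7/400
P(X=0 | obs) = 1/100 / 7/400 = 4/7
P(X=1 | obs) = 3/400 / 7/400 = 3/7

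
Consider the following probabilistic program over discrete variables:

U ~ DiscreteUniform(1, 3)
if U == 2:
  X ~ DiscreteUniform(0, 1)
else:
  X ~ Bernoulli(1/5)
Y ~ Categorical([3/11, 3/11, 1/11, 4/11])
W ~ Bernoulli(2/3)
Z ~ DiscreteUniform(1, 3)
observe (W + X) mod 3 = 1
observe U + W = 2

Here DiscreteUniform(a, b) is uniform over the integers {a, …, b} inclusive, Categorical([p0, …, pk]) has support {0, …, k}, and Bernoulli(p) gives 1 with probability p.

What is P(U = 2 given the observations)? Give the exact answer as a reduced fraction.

P(U = 2 | obs) = 5/21

Enumerate traces; 24 have nonzero weight after conditioning:
  (U=1, X=0, Y=0, W=1, Z=1) weight 8/495
  (U=1, X=0, Y=0, W=1, Z=2) weight 8/495
  (U=1, X=0, Y=0, W=1, Z=3) weight 8/495
  (U=1, X=0, Y=1, W=1, Z=1) weight 8/495
  (U=1, X=0, Y=1, W=1, Z=2) weight 8/495
  (U=1, X=0, Y=1, W=1, Z=3) weight 8/495
  (U=1, X=0, Y=2, W=1, Z=1) weight 8/1485
  (U=1, X=0, Y=2, W=1, Z=2) weight 8/1485
  (U=2, X=1, Y=0, W=0, Z=1) weight 1/198
  … 15 more
Group by U:
  weight(U=1) = 8/45
  weight(U=2) = 1/18
Total weight = 8/45 + 1/18 = 7/30
P(U=1 | obs) = 8/45 / 7/30 = 16/21
P(U=2 | obs) = 1/18 / 7/30 = 5/21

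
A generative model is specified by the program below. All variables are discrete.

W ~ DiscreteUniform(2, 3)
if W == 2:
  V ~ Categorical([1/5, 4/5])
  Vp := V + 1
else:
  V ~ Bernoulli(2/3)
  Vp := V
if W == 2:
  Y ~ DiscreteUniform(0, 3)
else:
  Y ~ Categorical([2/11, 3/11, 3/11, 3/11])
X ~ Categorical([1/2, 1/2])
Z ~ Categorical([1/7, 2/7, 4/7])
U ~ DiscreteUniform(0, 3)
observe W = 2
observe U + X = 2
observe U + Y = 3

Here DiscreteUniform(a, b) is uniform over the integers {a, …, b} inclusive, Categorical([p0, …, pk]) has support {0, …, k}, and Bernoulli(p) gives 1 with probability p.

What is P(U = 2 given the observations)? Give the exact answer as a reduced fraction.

Enumerate traces; 12 have nonzero weight after conditioning:
  (W=2, V=0, Y=1, X=0, Z=0, U=2) weight 1/2240
  (W=2, V=0, Y=1, X=0, Z=1, U=2) weight 1/1120
  (W=2, V=0, Y=1, X=0, Z=2, U=2) weight 1/560
  (W=2, V=0, Y=2, X=1, Z=0, U=1) weight 1/2240
  (W=2, V=0, Y=2, X=1, Z=1, U=1) weight 1/1120
  (W=2, V=0, Y=2, X=1, Z=2, U=1) weight 1/560
  (W=2, V=1, Y=1, X=0, Z=0, U=2) weight 1/560
  (W=2, V=1, Y=1, X=0, Z=1, U=2) weight 1/280
  … 4 more
Group by U:
  weight(U=1) = 1/64
  weight(U=2) = 1/64
Total weight = 1/64 + 1/64 = 1/32
P(U=1 | obs) = 1/64 / 1/32 = 1/2
P(U=2 | obs) = 1/64 / 1/32 = 1/2

P(U = 2 | obs) = 1/2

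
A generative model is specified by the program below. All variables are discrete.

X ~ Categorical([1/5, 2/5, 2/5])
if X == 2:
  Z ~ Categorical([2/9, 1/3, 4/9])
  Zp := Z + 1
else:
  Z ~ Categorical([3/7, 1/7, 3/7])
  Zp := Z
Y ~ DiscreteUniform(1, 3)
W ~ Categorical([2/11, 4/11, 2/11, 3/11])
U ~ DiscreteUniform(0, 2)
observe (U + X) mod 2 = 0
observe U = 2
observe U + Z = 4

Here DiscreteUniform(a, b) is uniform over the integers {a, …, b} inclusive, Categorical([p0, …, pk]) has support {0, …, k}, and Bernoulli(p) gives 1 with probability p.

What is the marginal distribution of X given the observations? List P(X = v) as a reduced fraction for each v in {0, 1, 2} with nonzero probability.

Enumerate traces; 24 have nonzero weight after conditioning:
  (X=0, Z=2, Y=1, W=0, U=2) weight 2/1155
  (X=0, Z=2, Y=1, W=1, U=2) weight 4/1155
  (X=0, Z=2, Y=1, W=2, U=2) weight 2/1155
  (X=0, Z=2, Y=1, W=3, U=2) weight 1/385
  (X=0, Z=2, Y=2, W=0, U=2) weight 2/1155
  (X=0, Z=2, Y=2, W=1, U=2) weight 4/1155
  (X=0, Z=2, Y=2, W=2, U=2) weight 2/1155
  (X=0, Z=2, Y=2, W=3, U=2) weight 1/385
  (X=2, Z=2, Y=1, W=0, U=2) weight 16/4455
  … 15 more
Group by X:
  weight(X=0) = 1/35
  weight(X=2) = 8/135
Total weight = 1/35 + 8/135 = 83/945
P(X=0 | obs) = 1/35 / 83/945 = 27/83
P(X=2 | obs) = 8/135 / 83/945 = 56/83

P(X=0) = 27/83, P(X=2) = 56/83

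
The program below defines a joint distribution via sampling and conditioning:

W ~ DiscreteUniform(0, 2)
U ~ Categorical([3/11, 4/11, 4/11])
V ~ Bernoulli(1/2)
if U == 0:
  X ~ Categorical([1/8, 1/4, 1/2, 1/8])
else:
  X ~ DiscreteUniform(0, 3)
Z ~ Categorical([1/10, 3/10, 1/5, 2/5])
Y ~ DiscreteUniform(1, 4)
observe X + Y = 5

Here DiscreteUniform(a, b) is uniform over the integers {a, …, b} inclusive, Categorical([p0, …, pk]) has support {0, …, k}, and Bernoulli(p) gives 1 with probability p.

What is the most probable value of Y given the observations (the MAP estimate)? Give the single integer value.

argmax_v P(Y = v | obs) = 3

Enumerate traces; 216 have nonzero weight after conditioning:
  (W=0, U=0, V=0, X=1, Z=0, Y=4) weight 1/3520
  (W=0, U=0, V=0, X=1, Z=1, Y=4) weight 3/3520
  (W=0, U=0, V=0, X=1, Z=2, Y=4) weight 1/1760
  (W=0, U=0, V=0, X=1, Z=3, Y=4) weight 1/880
  (W=0, U=0, V=0, X=2, Z=0, Y=3) weight 1/1760
  (W=0, U=0, V=0, X=2, Z=1, Y=3) weight 3/1760
  (W=0, U=0, V=0, X=2, Z=2, Y=3) weight 1/880
  (W=0, U=0, V=0, X=2, Z=3, Y=3) weight 1/440
  (W=0, U=0, V=0, X=3, Z=0, Y=2) weight 1/7040
  … 207 more
Group by Y:
  weight(Y=2) = 19/352
  weight(Y=3) = 7/88
  weight(Y=4) = 1/16
Total weight = 19/352 + 7/88 + 1/16 = 69/352
P(Y=2 | obs) = 19/352 / 69/352 = 19/69
P(Y=3 | obs) = 7/88 / 69/352 = 28/69
P(Y=4 | obs) = 1/16 / 69/352 = 22/69
argmax = 3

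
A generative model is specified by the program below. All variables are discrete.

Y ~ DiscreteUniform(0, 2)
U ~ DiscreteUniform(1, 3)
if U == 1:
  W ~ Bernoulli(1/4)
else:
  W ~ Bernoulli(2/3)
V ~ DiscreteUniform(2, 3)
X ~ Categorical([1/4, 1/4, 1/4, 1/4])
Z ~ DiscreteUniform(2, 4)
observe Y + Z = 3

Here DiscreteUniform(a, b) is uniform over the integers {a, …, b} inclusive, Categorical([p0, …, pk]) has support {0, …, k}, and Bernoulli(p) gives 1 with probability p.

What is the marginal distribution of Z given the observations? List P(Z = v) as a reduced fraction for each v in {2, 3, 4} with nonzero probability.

P(Z=2) = 1/2, P(Z=3) = 1/2

Enumerate traces; 96 have nonzero weight after conditioning:
  (Y=0, U=1, W=0, V=2, X=0, Z=3) weight 1/288
  (Y=0, U=1, W=0, V=2, X=1, Z=3) weight 1/288
  (Y=0, U=1, W=0, V=2, X=2, Z=3) weight 1/288
  (Y=0, U=1, W=0, V=2, X=3, Z=3) weight 1/288
  (Y=0, U=1, W=0, V=3, X=0, Z=3) weight 1/288
  (Y=0, U=1, W=0, V=3, X=1, Z=3) weight 1/288
  (Y=0, U=1, W=0, V=3, X=2, Z=3) weight 1/288
  (Y=0, U=1, W=0, V=3, X=3, Z=3) weight 1/288
  (Y=1, U=1, W=0, V=2, X=0, Z=2) weight 1/288
  … 87 more
Group by Z:
  weight(Z=2) = 1/9
  weight(Z=3) = 1/9
Total weight = 1/9 + 1/9 = 2/9
P(Z=2 | obs) = 1/9 / 2/9 = 1/2
P(Z=3 | obs) = 1/9 / 2/9 = 1/2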